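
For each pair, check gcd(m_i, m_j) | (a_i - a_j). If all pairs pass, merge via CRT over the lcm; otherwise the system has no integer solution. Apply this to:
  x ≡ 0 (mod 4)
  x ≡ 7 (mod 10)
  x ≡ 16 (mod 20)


Moduli 4, 10, 20 are not pairwise coprime, so CRT works modulo lcm(m_i) when all pairwise compatibility conditions hold.
Pairwise compatibility: gcd(m_i, m_j) must divide a_i - a_j for every pair.
Merge one congruence at a time:
  Start: x ≡ 0 (mod 4).
  Combine with x ≡ 7 (mod 10): gcd(4, 10) = 2, and 7 - 0 = 7 is NOT divisible by 2.
    ⇒ system is inconsistent (no integer solution).

No solution (the system is inconsistent).


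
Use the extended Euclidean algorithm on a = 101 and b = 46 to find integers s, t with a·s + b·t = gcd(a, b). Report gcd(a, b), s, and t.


Euclidean algorithm on (101, 46) — divide until remainder is 0:
  101 = 2 · 46 + 9
  46 = 5 · 9 + 1
  9 = 9 · 1 + 0
gcd(101, 46) = 1.
Track Bezout coefficients alongside the remainders: start with r₀ = 101 = a·1 + b·0 (s = 1, t = 0) and r₁ = 46 = a·0 + b·1 (s = 0, t = 1); each new remainder r_{k+1} = r_{k-1} − q_k·r_k inherits s_{k+1} = s_{k-1} − q_k·s_k, t_{k+1} = t_{k-1} − q_k·t_k, so r_k = a·s_k + b·t_k at every step:
  q = 2: r = 9, s = 1 − 2·0 = 1, t = 0 − 2·1 = -2  (check: 101·1 + 46·(-2) = 9)
  q = 5: r = 1, s = 0 − 5·1 = -5, t = 1 − 5·(-2) = 11  (check: 101·(-5) + 46·11 = 1)
The row with r = 1 (the gcd) gives the Bezout coefficients s = -5, t = 11.
Result: 101 · (-5) + 46 · (11) = 1.

gcd(101, 46) = 1; s = -5, t = 11 (check: 101·(-5) + 46·11 = 1).


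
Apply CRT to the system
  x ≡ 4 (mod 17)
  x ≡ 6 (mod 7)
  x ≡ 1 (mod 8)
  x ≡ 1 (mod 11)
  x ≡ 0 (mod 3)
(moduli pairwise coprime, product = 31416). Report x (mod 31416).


Product of moduli M = 17 · 7 · 8 · 11 · 3 = 31416.
Merge one congruence at a time:
  Start: x ≡ 4 (mod 17).
  Combine with x ≡ 6 (mod 7); new modulus lcm = 119.
    Write x = 4 + 17·t and substitute into x ≡ 6 (mod 7): 17·t ≡ 6 − 4 = 2 (mod 7).
    Reduce coefficients mod 7: 3·t ≡ 2 (mod 7).
    The inverse of 3 mod 7 is 5 (since 3·5 = 15 = 2·7 + 1), so t ≡ 5·2 = 10 ≡ 3 (mod 7).
    Then x = 4 + 17·3 = 55, valid modulo lcm(17, 7) = 119: x ≡ 55 (mod 119).
  Combine with x ≡ 1 (mod 8); new modulus lcm = 952.
    Write x = 55 + 119·t and substitute into x ≡ 1 (mod 8): 119·t ≡ 1 − 55 = -54 (mod 8).
    Reduce coefficients mod 8: 7·t ≡ 2 (mod 8).
    The inverse of 7 mod 8 is 7 (since 7·7 = 49 = 6·8 + 1), so t ≡ 7·2 = 14 ≡ 6 (mod 8).
    Then x = 55 + 119·6 = 769, valid modulo lcm(119, 8) = 952: x ≡ 769 (mod 952).
  Combine with x ≡ 1 (mod 11); new modulus lcm = 10472.
    Write x = 769 + 952·t and substitute into x ≡ 1 (mod 11): 952·t ≡ 1 − 769 = -768 (mod 11).
    Reduce coefficients mod 11: 6·t ≡ 2 (mod 11).
    The inverse of 6 mod 11 is 2 (since 6·2 = 12 = 1·11 + 1), so t ≡ 2·2 = 4 ≡ 4 (mod 11).
    Then x = 769 + 952·4 = 4577, valid modulo lcm(952, 11) = 10472: x ≡ 4577 (mod 10472).
  Combine with x ≡ 0 (mod 3); new modulus lcm = 31416.
    Write x = 4577 + 10472·t and substitute into x ≡ 0 (mod 3): 10472·t ≡ 0 − 4577 = -4577 (mod 3).
    Reduce coefficients mod 3: 2·t ≡ 1 (mod 3).
    The inverse of 2 mod 3 is 2 (since 2·2 = 4 = 1·3 + 1), so t ≡ 2·1 = 2 ≡ 2 (mod 3).
    Then x = 4577 + 10472·2 = 25521, valid modulo lcm(10472, 3) = 31416: x ≡ 25521 (mod 31416).
Verify against each original: 25521 mod 17 = 4, 25521 mod 7 = 6, 25521 mod 8 = 1, 25521 mod 11 = 1, 25521 mod 3 = 0.

x ≡ 25521 (mod 31416).


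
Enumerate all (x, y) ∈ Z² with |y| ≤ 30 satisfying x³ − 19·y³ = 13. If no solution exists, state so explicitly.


The equation is x³ - 19y³ = 13. For fixed y, x³ = 19·y³ + 13, so a solution requires the RHS to be a perfect cube.
Strategy: iterate y from -30 to 30, compute RHS = 19·y³ + 13, and check whether it is a (positive or negative) perfect cube.
Check small values of y:
  y = 0: RHS = 13 is not a perfect cube.
  y = 1: RHS = 32 is not a perfect cube.
  y = -1: RHS = -6 is not a perfect cube.
  y = 2: RHS = 165 is not a perfect cube.
  y = -2: RHS = -139 is not a perfect cube.
  y = 3: RHS = 526 is not a perfect cube.
  y = -3: RHS = -500 is not a perfect cube.
Continuing the search up to |y| = 30 finds no solutions either.
No (x, y) in the scanned range satisfies the equation.

No integer solutions with |y| ≤ 30.


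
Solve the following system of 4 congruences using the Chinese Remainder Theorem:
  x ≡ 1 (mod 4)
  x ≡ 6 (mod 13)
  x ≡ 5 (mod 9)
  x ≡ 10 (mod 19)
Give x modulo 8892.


Product of moduli M = 4 · 13 · 9 · 19 = 8892.
Merge one congruence at a time:
  Start: x ≡ 1 (mod 4).
  Combine with x ≡ 6 (mod 13); new modulus lcm = 52.
    Write x = 1 + 4·t and substitute into x ≡ 6 (mod 13): 4·t ≡ 6 − 1 = 5 (mod 13).
    The inverse of 4 mod 13 is 10 (since 4·10 = 40 = 3·13 + 1), so t ≡ 10·5 = 50 ≡ 11 (mod 13).
    Then x = 1 + 4·11 = 45, valid modulo lcm(4, 13) = 52: x ≡ 45 (mod 52).
  Combine with x ≡ 5 (mod 9); new modulus lcm = 468.
    Write x = 45 + 52·t and substitute into x ≡ 5 (mod 9): 52·t ≡ 5 − 45 = -40 (mod 9).
    Reduce coefficients mod 9: 7·t ≡ 5 (mod 9).
    The inverse of 7 mod 9 is 4 (since 7·4 = 28 = 3·9 + 1), so t ≡ 4·5 = 20 ≡ 2 (mod 9).
    Then x = 45 + 52·2 = 149, valid modulo lcm(52, 9) = 468: x ≡ 149 (mod 468).
  Combine with x ≡ 10 (mod 19); new modulus lcm = 8892.
    Write x = 149 + 468·t and substitute into x ≡ 10 (mod 19): 468·t ≡ 10 − 149 = -139 (mod 19).
    Reduce coefficients mod 19: 12·t ≡ 13 (mod 19).
    The inverse of 12 mod 19 is 8 (since 12·8 = 96 = 5·19 + 1), so t ≡ 8·13 = 104 ≡ 9 (mod 19).
    Then x = 149 + 468·9 = 4361, valid modulo lcm(468, 19) = 8892: x ≡ 4361 (mod 8892).
Verify against each original: 4361 mod 4 = 1, 4361 mod 13 = 6, 4361 mod 9 = 5, 4361 mod 19 = 10.

x ≡ 4361 (mod 8892).


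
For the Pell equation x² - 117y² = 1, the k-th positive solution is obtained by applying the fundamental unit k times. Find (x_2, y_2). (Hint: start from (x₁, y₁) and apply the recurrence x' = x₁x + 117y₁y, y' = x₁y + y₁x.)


Step 1: Find the fundamental solution (x₁, y₁) of x² - 117y² = 1.
  Expand √117 as a continued fraction. a₀ = ⌊√117⌋ = 10; iterate m_{k+1} = d_k·a_k − m_k, d_{k+1} = (117 − m_{k+1}²)/d_k, a_{k+1} = ⌊(a₀ + m_{k+1})/d_{k+1}⌋ (starting m₀ = 0, d₀ = 1), with convergents p_k = a_k·p_{k-1} + p_{k-2}, q_k = a_k·q_{k-1} + q_{k-2} (p₋₁ = 1, q₋₁ = 0):
  k = 0: a₀ = 10; p₀/q₀ = 10/1; p₀² − 117·q₀² = 100 − 117 = -17.
  k = 1: m = 10, d = 17, a = ⌊(10 + 10)/17⌋ = 1; p/q = (1·10 + 1)/(1·1 + 0) = 11/1; p² − 117·q² = 121 − 117 = 4.
  k = 2: m = 7, d = 4, a = ⌊(10 + 7)/4⌋ = 4; p/q = (4·11 + 10)/(4·1 + 1) = 54/5; p² − 117·q² = 2916 − 2925 = -9.
  k = 3: m = 9, d = 9, a = ⌊(10 + 9)/9⌋ = 2; p/q = (2·54 + 11)/(2·5 + 1) = 119/11; p² − 117·q² = 14161 − 14157 = 4.
  k = 4: m = 9, d = 4, a = ⌊(10 + 9)/4⌋ = 4; p/q = (4·119 + 54)/(4·11 + 5) = 530/49; p² − 117·q² = 280900 − 280917 = -17.
  k = 5: m = 7, d = 17, a = ⌊(10 + 7)/17⌋ = 1; p/q = (1·530 + 119)/(1·49 + 11) = 649/60; p² − 117·q² = 421201 − 421200 = 1.
  The first convergent with p² − 117·q² = 1 gives the fundamental solution (x₁, y₁) = (649, 60).
Step 2: Apply the recurrence (x_{n+1}, y_{n+1}) = (x₁x_n + 117y₁y_n, x₁y_n + y₁x_n) repeatedly.
  From (x_1, y_1) = (649, 60): x_2 = 649·649 + 117·60·60 = 842401; y_2 = 649·60 + 60·649 = 77880.
Step 3: Verify x_2² - 117·y_2² = 709639444801 - 709639444800 = 1 (should be 1). ✓

(x_1, y_1) = (649, 60); (x_2, y_2) = (842401, 77880).


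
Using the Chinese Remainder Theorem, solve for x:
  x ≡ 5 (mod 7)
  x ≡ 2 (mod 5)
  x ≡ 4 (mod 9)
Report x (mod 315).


Moduli 7, 5, 9 are pairwise coprime; by CRT there is a unique solution modulo M = 7 · 5 · 9 = 315.
Solve pairwise, accumulating the modulus:
  Start with x ≡ 5 (mod 7).
  Combine with x ≡ 2 (mod 5): since gcd(7, 5) = 1, we get a unique residue mod 35.
    Write x = 5 + 7·t and substitute into x ≡ 2 (mod 5): 7·t ≡ 2 − 5 = -3 (mod 5).
    Reduce coefficients mod 5: 2·t ≡ 2 (mod 5).
    The inverse of 2 mod 5 is 3 (since 2·3 = 6 = 1·5 + 1), so t ≡ 3·2 = 6 ≡ 1 (mod 5).
    Then x = 5 + 7·1 = 12, valid modulo lcm(7, 5) = 35: x ≡ 12 (mod 35).
  Combine with x ≡ 4 (mod 9): since gcd(35, 9) = 1, we get a unique residue mod 315.
    Write x = 12 + 35·t and substitute into x ≡ 4 (mod 9): 35·t ≡ 4 − 12 = -8 (mod 9).
    Reduce coefficients mod 9: 8·t ≡ 1 (mod 9).
    The inverse of 8 mod 9 is 8 (since 8·8 = 64 = 7·9 + 1), so t ≡ 8·1 = 8 ≡ 8 (mod 9).
    Then x = 12 + 35·8 = 292, valid modulo lcm(35, 9) = 315: x ≡ 292 (mod 315).
Verify: 292 mod 7 = 5 ✓, 292 mod 5 = 2 ✓, 292 mod 9 = 4 ✓.

x ≡ 292 (mod 315).


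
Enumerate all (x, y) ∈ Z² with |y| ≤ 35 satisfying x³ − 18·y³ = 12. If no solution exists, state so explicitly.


The equation is x³ - 18y³ = 12. For fixed y, x³ = 18·y³ + 12, so a solution requires the RHS to be a perfect cube.
Strategy: iterate y from -35 to 35, compute RHS = 18·y³ + 12, and check whether it is a (positive or negative) perfect cube.
Check small values of y:
  y = 0: RHS = 12 is not a perfect cube.
  y = 1: RHS = 30 is not a perfect cube.
  y = -1: RHS = -6 is not a perfect cube.
  y = 2: RHS = 156 is not a perfect cube.
  y = -2: RHS = -132 is not a perfect cube.
  y = 3: RHS = 498 is not a perfect cube.
  y = -3: RHS = -474 is not a perfect cube.
Continuing the search up to |y| = 35 finds no solutions either.
No (x, y) in the scanned range satisfies the equation.

No integer solutions with |y| ≤ 35.


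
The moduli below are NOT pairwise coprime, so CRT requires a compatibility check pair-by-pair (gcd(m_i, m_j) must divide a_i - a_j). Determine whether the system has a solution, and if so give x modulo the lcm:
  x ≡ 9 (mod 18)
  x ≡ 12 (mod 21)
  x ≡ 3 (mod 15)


Moduli 18, 21, 15 are not pairwise coprime, so CRT works modulo lcm(m_i) when all pairwise compatibility conditions hold.
Pairwise compatibility: gcd(m_i, m_j) must divide a_i - a_j for every pair.
Merge one congruence at a time:
  Start: x ≡ 9 (mod 18).
  Combine with x ≡ 12 (mod 21): gcd(18, 21) = 3; 12 - 9 = 3, which IS divisible by 3, so compatible.
    Write x = 9 + 18·t and substitute into x ≡ 12 (mod 21): 18·t ≡ 12 − 9 = 3 (mod 21).
    Divide the congruence (and modulus) by g = 3: 6·t ≡ 1 (mod 7).
    The inverse of 6 mod 7 is 6 (since 6·6 = 36 = 5·7 + 1), so t ≡ 6·1 = 6 ≡ 6 (mod 7).
    Then x = 9 + 18·6 = 117, valid modulo lcm(18, 21) = 126: x ≡ 117 (mod 126).
  Combine with x ≡ 3 (mod 15): gcd(126, 15) = 3; 3 - 117 = -114, which IS divisible by 3, so compatible.
    Write x = 117 + 126·t and substitute into x ≡ 3 (mod 15): 126·t ≡ 3 − 117 = -114 (mod 15).
    Divide the congruence (and modulus) by g = 3: 42·t ≡ -38 (mod 5).
    Reduce coefficients mod 5: 2·t ≡ 2 (mod 5).
    The inverse of 2 mod 5 is 3 (since 2·3 = 6 = 1·5 + 1), so t ≡ 3·2 = 6 ≡ 1 (mod 5).
    Then x = 117 + 126·1 = 243, valid modulo lcm(126, 15) = 630: x ≡ 243 (mod 630).
Verify: 243 mod 18 = 9, 243 mod 21 = 12, 243 mod 15 = 3.

x ≡ 243 (mod 630).


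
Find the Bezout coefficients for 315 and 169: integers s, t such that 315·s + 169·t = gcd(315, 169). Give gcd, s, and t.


Euclidean algorithm on (315, 169) — divide until remainder is 0:
  315 = 1 · 169 + 146
  169 = 1 · 146 + 23
  146 = 6 · 23 + 8
  23 = 2 · 8 + 7
  8 = 1 · 7 + 1
  7 = 7 · 1 + 0
gcd(315, 169) = 1.
Track Bezout coefficients alongside the remainders: start with r₀ = 315 = a·1 + b·0 (s = 1, t = 0) and r₁ = 169 = a·0 + b·1 (s = 0, t = 1); each new remainder r_{k+1} = r_{k-1} − q_k·r_k inherits s_{k+1} = s_{k-1} − q_k·s_k, t_{k+1} = t_{k-1} − q_k·t_k, so r_k = a·s_k + b·t_k at every step:
  q = 1: r = 146, s = 1 − 1·0 = 1, t = 0 − 1·1 = -1  (check: 315·1 + 169·(-1) = 146)
  q = 1: r = 23, s = 0 − 1·1 = -1, t = 1 − 1·(-1) = 2  (check: 315·(-1) + 169·2 = 23)
  q = 6: r = 8, s = 1 − 6·(-1) = 7, t = -1 − 6·2 = -13  (check: 315·7 + 169·(-13) = 8)
  q = 2: r = 7, s = -1 − 2·7 = -15, t = 2 − 2·(-13) = 28  (check: 315·(-15) + 169·28 = 7)
  q = 1: r = 1, s = 7 − 1·(-15) = 22, t = -13 − 1·28 = -41  (check: 315·22 + 169·(-41) = 1)
The row with r = 1 (the gcd) gives the Bezout coefficients s = 22, t = -41.
Result: 315 · (22) + 169 · (-41) = 1.

gcd(315, 169) = 1; s = 22, t = -41 (check: 315·22 + 169·(-41) = 1).


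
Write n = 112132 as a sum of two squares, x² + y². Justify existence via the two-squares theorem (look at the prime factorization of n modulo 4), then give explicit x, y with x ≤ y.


Step 1: Factor n = 112132 = 2^2 · 17^2 · 97.
Step 2: Check the mod-4 condition on each prime factor: 2 = 2 (special); 17 ≡ 1 (mod 4), exponent 2; 97 ≡ 1 (mod 4), exponent 1.
All primes ≡ 3 (mod 4) appear to even exponent (or don't appear), so by the two-squares theorem n IS expressible as a sum of two squares.
Step 3: Build a representation. Group n = k² · m with k = 2 and m = 17 · 17 · 97 = 28033 (a product of primes ≡ 1 (mod 4)); a representation of m scales to one of n via (k·x)² + (k·y)² = k²(x² + y²). Each prime p ≡ 1 (mod 4) is itself a sum of two squares; find a² by testing p − a² for a perfect square:
  17: 17 − 1² = 16 = 4² ⇒ 17 = 1² + 4².
  97: 97 − 1² = 96, 97 − 2² = 93, 97 − 3² = 88, 97 − 4² = 81 = 9² ⇒ 97 = 4² + 9².
  Combine using the Brahmagupta–Fibonacci identity (a² + b²)(c² + d²) = (ac − bd)² + (ad + bc)² = (ac + bd)² + (ad − bc)²:
  17 · 17 = 289: from (1² + 4²)(1² + 4²), take (1·1 − 4·4, 1·4 + 4·1) = (1 − 16, 4 + 4) = (-15, 8); dropping signs (only squares matter) gives (15, 8); check 15² + 8² = 225 + 64 = 289 ✓.
  289 · 97 = 28033: from (15² + 8²)(4² + 9²), take (15·4 − 8·9, 15·9 + 8·4) = (60 − 72, 135 + 32) = (-12, 167); dropping signs (only squares matter) gives (12, 167); check 12² + 167² = 144 + 27889 = 28033 ✓.
  Scale by k = 2: (2·12, 2·167) = (24, 334).
Step 4: Order so x ≤ y and verify: 24² + 334² = 576 + 111556 = 112132 = n. ✓

n = 112132 = 24² + 334² (one valid representation with x ≤ y).


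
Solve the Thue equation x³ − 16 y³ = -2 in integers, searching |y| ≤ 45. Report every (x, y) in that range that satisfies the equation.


The equation is x³ - 16y³ = -2. For fixed y, x³ = 16·y³ − 2, so a solution requires the RHS to be a perfect cube.
Strategy: iterate y from -45 to 45, compute RHS = 16·y³ − 2, and check whether it is a (positive or negative) perfect cube.
Check small values of y:
  y = 0: RHS = -2 is not a perfect cube.
  y = 1: RHS = 14 is not a perfect cube.
  y = -1: RHS = -18 is not a perfect cube.
  y = 2: RHS = 126 is not a perfect cube.
  y = -2: RHS = -130 is not a perfect cube.
  y = 3: RHS = 430 is not a perfect cube.
  y = -3: RHS = -434 is not a perfect cube.
Continuing the search up to |y| = 45 finds no solutions either.
No (x, y) in the scanned range satisfies the equation.

No integer solutions with |y| ≤ 45.


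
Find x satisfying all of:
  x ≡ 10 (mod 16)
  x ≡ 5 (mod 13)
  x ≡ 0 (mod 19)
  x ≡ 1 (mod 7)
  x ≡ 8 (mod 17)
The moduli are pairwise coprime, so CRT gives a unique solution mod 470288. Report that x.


Product of moduli M = 16 · 13 · 19 · 7 · 17 = 470288.
Merge one congruence at a time:
  Start: x ≡ 10 (mod 16).
  Combine with x ≡ 5 (mod 13); new modulus lcm = 208.
    Write x = 10 + 16·t and substitute into x ≡ 5 (mod 13): 16·t ≡ 5 − 10 = -5 (mod 13).
    Reduce coefficients mod 13: 3·t ≡ 8 (mod 13).
    The inverse of 3 mod 13 is 9 (since 3·9 = 27 = 2·13 + 1), so t ≡ 9·8 = 72 ≡ 7 (mod 13).
    Then x = 10 + 16·7 = 122, valid modulo lcm(16, 13) = 208: x ≡ 122 (mod 208).
  Combine with x ≡ 0 (mod 19); new modulus lcm = 3952.
    Write x = 122 + 208·t and substitute into x ≡ 0 (mod 19): 208·t ≡ 0 − 122 = -122 (mod 19).
    Reduce coefficients mod 19: 18·t ≡ 11 (mod 19).
    The inverse of 18 mod 19 is 18 (since 18·18 = 324 = 17·19 + 1), so t ≡ 18·11 = 198 ≡ 8 (mod 19).
    Then x = 122 + 208·8 = 1786, valid modulo lcm(208, 19) = 3952: x ≡ 1786 (mod 3952).
  Combine with x ≡ 1 (mod 7); new modulus lcm = 27664.
    Write x = 1786 + 3952·t and substitute into x ≡ 1 (mod 7): 3952·t ≡ 1 − 1786 = -1785 (mod 7).
    Reduce coefficients mod 7: 4·t ≡ 0 (mod 7).
    The inverse of 4 mod 7 is 2 (since 4·2 = 8 = 1·7 + 1), so t ≡ 2·0 = 0 ≡ 0 (mod 7).
    Then x = 1786 + 3952·0 = 1786, valid modulo lcm(3952, 7) = 27664: x ≡ 1786 (mod 27664).
  Combine with x ≡ 8 (mod 17); new modulus lcm = 470288.
    Write x = 1786 + 27664·t and substitute into x ≡ 8 (mod 17): 27664·t ≡ 8 − 1786 = -1778 (mod 17).
    Reduce coefficients mod 17: 5·t ≡ 7 (mod 17).
    The inverse of 5 mod 17 is 7 (since 5·7 = 35 = 2·17 + 1), so t ≡ 7·7 = 49 ≡ 15 (mod 17).
    Then x = 1786 + 27664·15 = 416746, valid modulo lcm(27664, 17) = 470288: x ≡ 416746 (mod 470288).
Verify against each original: 416746 mod 16 = 10, 416746 mod 13 = 5, 416746 mod 19 = 0, 416746 mod 7 = 1, 416746 mod 17 = 8.

x ≡ 416746 (mod 470288).


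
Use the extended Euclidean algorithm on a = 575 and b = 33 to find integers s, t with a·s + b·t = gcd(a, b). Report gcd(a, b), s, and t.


Euclidean algorithm on (575, 33) — divide until remainder is 0:
  575 = 17 · 33 + 14
  33 = 2 · 14 + 5
  14 = 2 · 5 + 4
  5 = 1 · 4 + 1
  4 = 4 · 1 + 0
gcd(575, 33) = 1.
Track Bezout coefficients alongside the remainders: start with r₀ = 575 = a·1 + b·0 (s = 1, t = 0) and r₁ = 33 = a·0 + b·1 (s = 0, t = 1); each new remainder r_{k+1} = r_{k-1} − q_k·r_k inherits s_{k+1} = s_{k-1} − q_k·s_k, t_{k+1} = t_{k-1} − q_k·t_k, so r_k = a·s_k + b·t_k at every step:
  q = 17: r = 14, s = 1 − 17·0 = 1, t = 0 − 17·1 = -17  (check: 575·1 + 33·(-17) = 14)
  q = 2: r = 5, s = 0 − 2·1 = -2, t = 1 − 2·(-17) = 35  (check: 575·(-2) + 33·35 = 5)
  q = 2: r = 4, s = 1 − 2·(-2) = 5, t = -17 − 2·35 = -87  (check: 575·5 + 33·(-87) = 4)
  q = 1: r = 1, s = -2 − 1·5 = -7, t = 35 − 1·(-87) = 122  (check: 575·(-7) + 33·122 = 1)
The row with r = 1 (the gcd) gives the Bezout coefficients s = -7, t = 122.
Result: 575 · (-7) + 33 · (122) = 1.

gcd(575, 33) = 1; s = -7, t = 122 (check: 575·(-7) + 33·122 = 1).


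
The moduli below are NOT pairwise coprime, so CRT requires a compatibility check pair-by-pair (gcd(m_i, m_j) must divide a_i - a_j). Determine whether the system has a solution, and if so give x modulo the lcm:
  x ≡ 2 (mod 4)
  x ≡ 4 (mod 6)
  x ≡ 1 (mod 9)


Moduli 4, 6, 9 are not pairwise coprime, so CRT works modulo lcm(m_i) when all pairwise compatibility conditions hold.
Pairwise compatibility: gcd(m_i, m_j) must divide a_i - a_j for every pair.
Merge one congruence at a time:
  Start: x ≡ 2 (mod 4).
  Combine with x ≡ 4 (mod 6): gcd(4, 6) = 2; 4 - 2 = 2, which IS divisible by 2, so compatible.
    Write x = 2 + 4·t and substitute into x ≡ 4 (mod 6): 4·t ≡ 4 − 2 = 2 (mod 6).
    Divide the congruence (and modulus) by g = 2: 2·t ≡ 1 (mod 3).
    The inverse of 2 mod 3 is 2 (since 2·2 = 4 = 1·3 + 1), so t ≡ 2·1 = 2 ≡ 2 (mod 3).
    Then x = 2 + 4·2 = 10, valid modulo lcm(4, 6) = 12: x ≡ 10 (mod 12).
  Combine with x ≡ 1 (mod 9): gcd(12, 9) = 3; 1 - 10 = -9, which IS divisible by 3, so compatible.
    Write x = 10 + 12·t and substitute into x ≡ 1 (mod 9): 12·t ≡ 1 − 10 = -9 (mod 9).
    Divide the congruence (and modulus) by g = 3: 4·t ≡ -3 (mod 3).
    Reduce coefficients mod 3: 1·t ≡ 0 (mod 3).
    So t ≡ 0 (mod 3).
    Then x = 10 + 12·0 = 10, valid modulo lcm(12, 9) = 36: x ≡ 10 (mod 36).
Verify: 10 mod 4 = 2, 10 mod 6 = 4, 10 mod 9 = 1.

x ≡ 10 (mod 36).


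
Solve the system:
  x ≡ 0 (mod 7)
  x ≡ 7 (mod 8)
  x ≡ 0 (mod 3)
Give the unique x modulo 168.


Moduli 7, 8, 3 are pairwise coprime; by CRT there is a unique solution modulo M = 7 · 8 · 3 = 168.
Solve pairwise, accumulating the modulus:
  Start with x ≡ 0 (mod 7).
  Combine with x ≡ 7 (mod 8): since gcd(7, 8) = 1, we get a unique residue mod 56.
    Write x = 0 + 7·t and substitute into x ≡ 7 (mod 8): 7·t ≡ 7 − 0 = 7 (mod 8).
    The inverse of 7 mod 8 is 7 (since 7·7 = 49 = 6·8 + 1), so t ≡ 7·7 = 49 ≡ 1 (mod 8).
    Then x = 0 + 7·1 = 7, valid modulo lcm(7, 8) = 56: x ≡ 7 (mod 56).
  Combine with x ≡ 0 (mod 3): since gcd(56, 3) = 1, we get a unique residue mod 168.
    Write x = 7 + 56·t and substitute into x ≡ 0 (mod 3): 56·t ≡ 0 − 7 = -7 (mod 3).
    Reduce coefficients mod 3: 2·t ≡ 2 (mod 3).
    The inverse of 2 mod 3 is 2 (since 2·2 = 4 = 1·3 + 1), so t ≡ 2·2 = 4 ≡ 1 (mod 3).
    Then x = 7 + 56·1 = 63, valid modulo lcm(56, 3) = 168: x ≡ 63 (mod 168).
Verify: 63 mod 7 = 0 ✓, 63 mod 8 = 7 ✓, 63 mod 3 = 0 ✓.

x ≡ 63 (mod 168).


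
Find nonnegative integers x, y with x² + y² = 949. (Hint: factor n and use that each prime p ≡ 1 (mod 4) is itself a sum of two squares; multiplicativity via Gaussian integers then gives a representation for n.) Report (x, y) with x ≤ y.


Step 1: Factor n = 949 = 13 · 73.
Step 2: Check the mod-4 condition on each prime factor: 13 ≡ 1 (mod 4), exponent 1; 73 ≡ 1 (mod 4), exponent 1.
All primes ≡ 3 (mod 4) appear to even exponent (or don't appear), so by the two-squares theorem n IS expressible as a sum of two squares.
Step 3: Build a representation. Here n = 13 · 73 is a product of primes ≡ 1 (mod 4). Each prime p ≡ 1 (mod 4) is itself a sum of two squares; find a² by testing p − a² for a perfect square:
  13: 13 − 1² = 12, 13 − 2² = 9 = 3² ⇒ 13 = 2² + 3².
  73: 73 − 1² = 72, 73 − 2² = 69, 73 − 3² = 64 = 8² ⇒ 73 = 3² + 8².
  Combine using the Brahmagupta–Fibonacci identity (a² + b²)(c² + d²) = (ac − bd)² + (ad + bc)² = (ac + bd)² + (ad − bc)²:
  13 · 73 = 949: from (2² + 3²)(3² + 8²), take (2·3 − 3·8, 2·8 + 3·3) = (6 − 24, 16 + 9) = (-18, 25); dropping signs (only squares matter) gives (18, 25); check 18² + 25² = 324 + 625 = 949 ✓.
Step 4: Order so x ≤ y and verify: 18² + 25² = 324 + 625 = 949 = n. ✓

n = 949 = 18² + 25² (one valid representation with x ≤ y).


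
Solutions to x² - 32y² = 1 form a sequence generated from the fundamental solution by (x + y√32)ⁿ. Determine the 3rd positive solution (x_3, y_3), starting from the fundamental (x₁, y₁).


Step 1: Find the fundamental solution (x₁, y₁) of x² - 32y² = 1.
  Expand √32 as a continued fraction. a₀ = ⌊√32⌋ = 5; iterate m_{k+1} = d_k·a_k − m_k, d_{k+1} = (32 − m_{k+1}²)/d_k, a_{k+1} = ⌊(a₀ + m_{k+1})/d_{k+1}⌋ (starting m₀ = 0, d₀ = 1), with convergents p_k = a_k·p_{k-1} + p_{k-2}, q_k = a_k·q_{k-1} + q_{k-2} (p₋₁ = 1, q₋₁ = 0):
  k = 0: a₀ = 5; p₀/q₀ = 5/1; p₀² − 32·q₀² = 25 − 32 = -7.
  k = 1: m = 5, d = 7, a = ⌊(5 + 5)/7⌋ = 1; p/q = (1·5 + 1)/(1·1 + 0) = 6/1; p² − 32·q² = 36 − 32 = 4.
  k = 2: m = 2, d = 4, a = ⌊(5 + 2)/4⌋ = 1; p/q = (1·6 + 5)/(1·1 + 1) = 11/2; p² − 32·q² = 121 − 128 = -7.
  k = 3: m = 2, d = 7, a = ⌊(5 + 2)/7⌋ = 1; p/q = (1·11 + 6)/(1·2 + 1) = 17/3; p² − 32·q² = 289 − 288 = 1.
  The first convergent with p² − 32·q² = 1 gives the fundamental solution (x₁, y₁) = (17, 3).
Step 2: Apply the recurrence (x_{n+1}, y_{n+1}) = (x₁x_n + 32y₁y_n, x₁y_n + y₁x_n) repeatedly.
  From (x_1, y_1) = (17, 3): x_2 = 17·17 + 32·3·3 = 577; y_2 = 17·3 + 3·17 = 102.
  From (x_2, y_2) = (577, 102): x_3 = 17·577 + 32·3·102 = 19601; y_3 = 17·102 + 3·577 = 3465.
Step 3: Verify x_3² - 32·y_3² = 384199201 - 384199200 = 1 (should be 1). ✓

(x_1, y_1) = (17, 3); (x_3, y_3) = (19601, 3465).


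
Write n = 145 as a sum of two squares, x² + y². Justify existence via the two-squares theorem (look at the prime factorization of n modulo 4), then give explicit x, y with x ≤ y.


Step 1: Factor n = 145 = 5 · 29.
Step 2: Check the mod-4 condition on each prime factor: 5 ≡ 1 (mod 4), exponent 1; 29 ≡ 1 (mod 4), exponent 1.
All primes ≡ 3 (mod 4) appear to even exponent (or don't appear), so by the two-squares theorem n IS expressible as a sum of two squares.
Step 3: Build a representation. Here n = 5 · 29 is a product of primes ≡ 1 (mod 4). Each prime p ≡ 1 (mod 4) is itself a sum of two squares; find a² by testing p − a² for a perfect square:
  5: 5 − 1² = 4 = 2² ⇒ 5 = 1² + 2².
  29: 29 − 1² = 28, 29 − 2² = 25 = 5² ⇒ 29 = 2² + 5².
  Combine using the Brahmagupta–Fibonacci identity (a² + b²)(c² + d²) = (ac − bd)² + (ad + bc)² = (ac + bd)² + (ad − bc)²:
  5 · 29 = 145: from (1² + 2²)(2² + 5²), take (1·2 − 2·5, 1·5 + 2·2) = (2 − 10, 5 + 4) = (-8, 9); dropping signs (only squares matter) gives (8, 9); check 8² + 9² = 64 + 81 = 145 ✓.
Step 4: Order so x ≤ y and verify: 8² + 9² = 64 + 81 = 145 = n. ✓

n = 145 = 8² + 9² (one valid representation with x ≤ y).


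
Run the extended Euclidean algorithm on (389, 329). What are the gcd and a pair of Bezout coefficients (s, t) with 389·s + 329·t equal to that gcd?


Euclidean algorithm on (389, 329) — divide until remainder is 0:
  389 = 1 · 329 + 60
  329 = 5 · 60 + 29
  60 = 2 · 29 + 2
  29 = 14 · 2 + 1
  2 = 2 · 1 + 0
gcd(389, 329) = 1.
Track Bezout coefficients alongside the remainders: start with r₀ = 389 = a·1 + b·0 (s = 1, t = 0) and r₁ = 329 = a·0 + b·1 (s = 0, t = 1); each new remainder r_{k+1} = r_{k-1} − q_k·r_k inherits s_{k+1} = s_{k-1} − q_k·s_k, t_{k+1} = t_{k-1} − q_k·t_k, so r_k = a·s_k + b·t_k at every step:
  q = 1: r = 60, s = 1 − 1·0 = 1, t = 0 − 1·1 = -1  (check: 389·1 + 329·(-1) = 60)
  q = 5: r = 29, s = 0 − 5·1 = -5, t = 1 − 5·(-1) = 6  (check: 389·(-5) + 329·6 = 29)
  q = 2: r = 2, s = 1 − 2·(-5) = 11, t = -1 − 2·6 = -13  (check: 389·11 + 329·(-13) = 2)
  q = 14: r = 1, s = -5 − 14·11 = -159, t = 6 − 14·(-13) = 188  (check: 389·(-159) + 329·188 = 1)
The row with r = 1 (the gcd) gives the Bezout coefficients s = -159, t = 188.
Result: 389 · (-159) + 329 · (188) = 1.

gcd(389, 329) = 1; s = -159, t = 188 (check: 389·(-159) + 329·188 = 1).


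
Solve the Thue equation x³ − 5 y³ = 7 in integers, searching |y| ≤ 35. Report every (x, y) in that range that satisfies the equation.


The equation is x³ - 5y³ = 7. For fixed y, x³ = 5·y³ + 7, so a solution requires the RHS to be a perfect cube.
Strategy: iterate y from -35 to 35, compute RHS = 5·y³ + 7, and check whether it is a (positive or negative) perfect cube.
Check small values of y:
  y = 0: RHS = 7 is not a perfect cube.
  y = 1: RHS = 12 is not a perfect cube.
  y = -1: RHS = 2 is not a perfect cube.
  y = 2: RHS = 47 is not a perfect cube.
  y = -2: RHS = -33 is not a perfect cube.
  y = 3: RHS = 142 is not a perfect cube.
  y = -3: RHS = -128 is not a perfect cube.
Continuing the search up to |y| = 35 finds no solutions either.
No (x, y) in the scanned range satisfies the equation.

No integer solutions with |y| ≤ 35.


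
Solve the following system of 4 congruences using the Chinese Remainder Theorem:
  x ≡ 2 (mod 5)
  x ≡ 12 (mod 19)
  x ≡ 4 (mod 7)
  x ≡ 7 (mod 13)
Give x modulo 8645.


Product of moduli M = 5 · 19 · 7 · 13 = 8645.
Merge one congruence at a time:
  Start: x ≡ 2 (mod 5).
  Combine with x ≡ 12 (mod 19); new modulus lcm = 95.
    Write x = 2 + 5·t and substitute into x ≡ 12 (mod 19): 5·t ≡ 12 − 2 = 10 (mod 19).
    The inverse of 5 mod 19 is 4 (since 5·4 = 20 = 1·19 + 1), so t ≡ 4·10 = 40 ≡ 2 (mod 19).
    Then x = 2 + 5·2 = 12, valid modulo lcm(5, 19) = 95: x ≡ 12 (mod 95).
  Combine with x ≡ 4 (mod 7); new modulus lcm = 665.
    Write x = 12 + 95·t and substitute into x ≡ 4 (mod 7): 95·t ≡ 4 − 12 = -8 (mod 7).
    Reduce coefficients mod 7: 4·t ≡ 6 (mod 7).
    The inverse of 4 mod 7 is 2 (since 4·2 = 8 = 1·7 + 1), so t ≡ 2·6 = 12 ≡ 5 (mod 7).
    Then x = 12 + 95·5 = 487, valid modulo lcm(95, 7) = 665: x ≡ 487 (mod 665).
  Combine with x ≡ 7 (mod 13); new modulus lcm = 8645.
    Write x = 487 + 665·t and substitute into x ≡ 7 (mod 13): 665·t ≡ 7 − 487 = -480 (mod 13).
    Reduce coefficients mod 13: 2·t ≡ 1 (mod 13).
    The inverse of 2 mod 13 is 7 (since 2·7 = 14 = 1·13 + 1), so t ≡ 7·1 = 7 ≡ 7 (mod 13).
    Then x = 487 + 665·7 = 5142, valid modulo lcm(665, 13) = 8645: x ≡ 5142 (mod 8645).
Verify against each original: 5142 mod 5 = 2, 5142 mod 19 = 12, 5142 mod 7 = 4, 5142 mod 13 = 7.

x ≡ 5142 (mod 8645).


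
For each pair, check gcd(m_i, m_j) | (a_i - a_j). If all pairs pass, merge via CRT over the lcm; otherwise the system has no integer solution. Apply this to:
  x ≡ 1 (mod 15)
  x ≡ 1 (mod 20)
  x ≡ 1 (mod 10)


Moduli 15, 20, 10 are not pairwise coprime, so CRT works modulo lcm(m_i) when all pairwise compatibility conditions hold.
Pairwise compatibility: gcd(m_i, m_j) must divide a_i - a_j for every pair.
Merge one congruence at a time:
  Start: x ≡ 1 (mod 15).
  Combine with x ≡ 1 (mod 20): gcd(15, 20) = 5; 1 - 1 = 0, which IS divisible by 5, so compatible.
    Write x = 1 + 15·t and substitute into x ≡ 1 (mod 20): 15·t ≡ 1 − 1 = 0 (mod 20).
    Divide the congruence (and modulus) by g = 5: 3·t ≡ 0 (mod 4).
    The inverse of 3 mod 4 is 3 (since 3·3 = 9 = 2·4 + 1), so t ≡ 3·0 = 0 ≡ 0 (mod 4).
    Then x = 1 + 15·0 = 1, valid modulo lcm(15, 20) = 60: x ≡ 1 (mod 60).
  Combine with x ≡ 1 (mod 10): gcd(60, 10) = 10; 1 - 1 = 0, which IS divisible by 10, so compatible.
    Write x = 1 + 60·t and substitute into x ≡ 1 (mod 10): 60·t ≡ 1 − 1 = 0 (mod 10).
    Divide the congruence (and modulus) by g = 10: 6·t ≡ 0 (mod 1).
    Modulo 1 every t works; take t = 0.
    Then x = 1 + 60·0 = 1, valid modulo lcm(60, 10) = 60: x ≡ 1 (mod 60).
Verify: 1 mod 15 = 1, 1 mod 20 = 1, 1 mod 10 = 1.

x ≡ 1 (mod 60).


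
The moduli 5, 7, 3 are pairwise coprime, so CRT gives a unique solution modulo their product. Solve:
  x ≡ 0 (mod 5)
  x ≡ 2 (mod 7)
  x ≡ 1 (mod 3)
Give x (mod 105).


Moduli 5, 7, 3 are pairwise coprime; by CRT there is a unique solution modulo M = 5 · 7 · 3 = 105.
Solve pairwise, accumulating the modulus:
  Start with x ≡ 0 (mod 5).
  Combine with x ≡ 2 (mod 7): since gcd(5, 7) = 1, we get a unique residue mod 35.
    Write x = 0 + 5·t and substitute into x ≡ 2 (mod 7): 5·t ≡ 2 − 0 = 2 (mod 7).
    The inverse of 5 mod 7 is 3 (since 5·3 = 15 = 2·7 + 1), so t ≡ 3·2 = 6 ≡ 6 (mod 7).
    Then x = 0 + 5·6 = 30, valid modulo lcm(5, 7) = 35: x ≡ 30 (mod 35).
  Combine with x ≡ 1 (mod 3): since gcd(35, 3) = 1, we get a unique residue mod 105.
    Write x = 30 + 35·t and substitute into x ≡ 1 (mod 3): 35·t ≡ 1 − 30 = -29 (mod 3).
    Reduce coefficients mod 3: 2·t ≡ 1 (mod 3).
    The inverse of 2 mod 3 is 2 (since 2·2 = 4 = 1·3 + 1), so t ≡ 2·1 = 2 ≡ 2 (mod 3).
    Then x = 30 + 35·2 = 100, valid modulo lcm(35, 3) = 105: x ≡ 100 (mod 105).
Verify: 100 mod 5 = 0 ✓, 100 mod 7 = 2 ✓, 100 mod 3 = 1 ✓.

x ≡ 100 (mod 105).


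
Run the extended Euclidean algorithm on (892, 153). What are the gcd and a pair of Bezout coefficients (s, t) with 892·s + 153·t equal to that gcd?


Euclidean algorithm on (892, 153) — divide until remainder is 0:
  892 = 5 · 153 + 127
  153 = 1 · 127 + 26
  127 = 4 · 26 + 23
  26 = 1 · 23 + 3
  23 = 7 · 3 + 2
  3 = 1 · 2 + 1
  2 = 2 · 1 + 0
gcd(892, 153) = 1.
Track Bezout coefficients alongside the remainders: start with r₀ = 892 = a·1 + b·0 (s = 1, t = 0) and r₁ = 153 = a·0 + b·1 (s = 0, t = 1); each new remainder r_{k+1} = r_{k-1} − q_k·r_k inherits s_{k+1} = s_{k-1} − q_k·s_k, t_{k+1} = t_{k-1} − q_k·t_k, so r_k = a·s_k + b·t_k at every step:
  q = 5: r = 127, s = 1 − 5·0 = 1, t = 0 − 5·1 = -5  (check: 892·1 + 153·(-5) = 127)
  q = 1: r = 26, s = 0 − 1·1 = -1, t = 1 − 1·(-5) = 6  (check: 892·(-1) + 153·6 = 26)
  q = 4: r = 23, s = 1 − 4·(-1) = 5, t = -5 − 4·6 = -29  (check: 892·5 + 153·(-29) = 23)
  q = 1: r = 3, s = -1 − 1·5 = -6, t = 6 − 1·(-29) = 35  (check: 892·(-6) + 153·35 = 3)
  q = 7: r = 2, s = 5 − 7·(-6) = 47, t = -29 − 7·35 = -274  (check: 892·47 + 153·(-274) = 2)
  q = 1: r = 1, s = -6 − 1·47 = -53, t = 35 − 1·(-274) = 309  (check: 892·(-53) + 153·309 = 1)
The row with r = 1 (the gcd) gives the Bezout coefficients s = -53, t = 309.
Result: 892 · (-53) + 153 · (309) = 1.

gcd(892, 153) = 1; s = -53, t = 309 (check: 892·(-53) + 153·309 = 1).


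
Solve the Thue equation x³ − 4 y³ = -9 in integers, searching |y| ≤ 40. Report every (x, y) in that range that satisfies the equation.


The equation is x³ - 4y³ = -9. For fixed y, x³ = 4·y³ − 9, so a solution requires the RHS to be a perfect cube.
Strategy: iterate y from -40 to 40, compute RHS = 4·y³ − 9, and check whether it is a (positive or negative) perfect cube.
Check small values of y:
  y = 0: RHS = -9 is not a perfect cube.
  y = 1: RHS = -5 is not a perfect cube.
  y = -1: RHS = -13 is not a perfect cube.
  y = 2: RHS = 23 is not a perfect cube.
  y = -2: RHS = -41 is not a perfect cube.
  y = 3: RHS = 99 is not a perfect cube.
  y = -3: RHS = -117 is not a perfect cube.
Continuing the search up to |y| = 40 finds no solutions either.
No (x, y) in the scanned range satisfies the equation.

No integer solutions with |y| ≤ 40.


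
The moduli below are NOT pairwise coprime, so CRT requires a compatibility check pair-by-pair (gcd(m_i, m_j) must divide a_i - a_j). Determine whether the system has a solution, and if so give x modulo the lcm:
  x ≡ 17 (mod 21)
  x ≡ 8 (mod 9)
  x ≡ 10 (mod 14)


Moduli 21, 9, 14 are not pairwise coprime, so CRT works modulo lcm(m_i) when all pairwise compatibility conditions hold.
Pairwise compatibility: gcd(m_i, m_j) must divide a_i - a_j for every pair.
Merge one congruence at a time:
  Start: x ≡ 17 (mod 21).
  Combine with x ≡ 8 (mod 9): gcd(21, 9) = 3; 8 - 17 = -9, which IS divisible by 3, so compatible.
    Write x = 17 + 21·t and substitute into x ≡ 8 (mod 9): 21·t ≡ 8 − 17 = -9 (mod 9).
    Divide the congruence (and modulus) by g = 3: 7·t ≡ -3 (mod 3).
    Reduce coefficients mod 3: 1·t ≡ 0 (mod 3).
    So t ≡ 0 (mod 3).
    Then x = 17 + 21·0 = 17, valid modulo lcm(21, 9) = 63: x ≡ 17 (mod 63).
  Combine with x ≡ 10 (mod 14): gcd(63, 14) = 7; 10 - 17 = -7, which IS divisible by 7, so compatible.
    Write x = 17 + 63·t and substitute into x ≡ 10 (mod 14): 63·t ≡ 10 − 17 = -7 (mod 14).
    Divide the congruence (and modulus) by g = 7: 9·t ≡ -1 (mod 2).
    Reduce coefficients mod 2: 1·t ≡ 1 (mod 2).
    So t ≡ 1 (mod 2).
    Then x = 17 + 63·1 = 80, valid modulo lcm(63, 14) = 126: x ≡ 80 (mod 126).
Verify: 80 mod 21 = 17, 80 mod 9 = 8, 80 mod 14 = 10.

x ≡ 80 (mod 126).


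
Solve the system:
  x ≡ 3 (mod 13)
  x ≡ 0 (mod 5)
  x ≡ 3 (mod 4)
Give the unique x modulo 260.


Moduli 13, 5, 4 are pairwise coprime; by CRT there is a unique solution modulo M = 13 · 5 · 4 = 260.
Solve pairwise, accumulating the modulus:
  Start with x ≡ 3 (mod 13).
  Combine with x ≡ 0 (mod 5): since gcd(13, 5) = 1, we get a unique residue mod 65.
    Write x = 3 + 13·t and substitute into x ≡ 0 (mod 5): 13·t ≡ 0 − 3 = -3 (mod 5).
    Reduce coefficients mod 5: 3·t ≡ 2 (mod 5).
    The inverse of 3 mod 5 is 2 (since 3·2 = 6 = 1·5 + 1), so t ≡ 2·2 = 4 ≡ 4 (mod 5).
    Then x = 3 + 13·4 = 55, valid modulo lcm(13, 5) = 65: x ≡ 55 (mod 65).
  Combine with x ≡ 3 (mod 4): since gcd(65, 4) = 1, we get a unique residue mod 260.
    Write x = 55 + 65·t and substitute into x ≡ 3 (mod 4): 65·t ≡ 3 − 55 = -52 (mod 4).
    Reduce coefficients mod 4: 1·t ≡ 0 (mod 4).
    So t ≡ 0 (mod 4).
    Then x = 55 + 65·0 = 55, valid modulo lcm(65, 4) = 260: x ≡ 55 (mod 260).
Verify: 55 mod 13 = 3 ✓, 55 mod 5 = 0 ✓, 55 mod 4 = 3 ✓.

x ≡ 55 (mod 260).


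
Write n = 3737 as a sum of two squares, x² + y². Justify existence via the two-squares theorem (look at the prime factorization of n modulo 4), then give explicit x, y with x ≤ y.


Step 1: Factor n = 3737 = 37 · 101.
Step 2: Check the mod-4 condition on each prime factor: 37 ≡ 1 (mod 4), exponent 1; 101 ≡ 1 (mod 4), exponent 1.
All primes ≡ 3 (mod 4) appear to even exponent (or don't appear), so by the two-squares theorem n IS expressible as a sum of two squares.
Step 3: Build a representation. Here n = 37 · 101 is a product of primes ≡ 1 (mod 4). Each prime p ≡ 1 (mod 4) is itself a sum of two squares; find a² by testing p − a² for a perfect square:
  37: 37 − 1² = 36 = 6² ⇒ 37 = 1² + 6².
  101: 101 − 1² = 100 = 10² ⇒ 101 = 1² + 10².
  Combine using the Brahmagupta–Fibonacci identity (a² + b²)(c² + d²) = (ac − bd)² + (ad + bc)² = (ac + bd)² + (ad − bc)²:
  37 · 101 = 3737: from (1² + 6²)(1² + 10²), take (1·1 − 6·10, 1·10 + 6·1) = (1 − 60, 10 + 6) = (-59, 16); dropping signs (only squares matter) gives (59, 16); check 59² + 16² = 3481 + 256 = 3737 ✓.
Step 4: Order so x ≤ y and verify: 16² + 59² = 256 + 3481 = 3737 = n. ✓

n = 3737 = 16² + 59² (one valid representation with x ≤ y).


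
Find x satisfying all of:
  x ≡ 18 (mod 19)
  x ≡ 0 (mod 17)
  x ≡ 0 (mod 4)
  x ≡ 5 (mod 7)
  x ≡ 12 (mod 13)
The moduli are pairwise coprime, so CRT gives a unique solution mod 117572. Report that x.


Product of moduli M = 19 · 17 · 4 · 7 · 13 = 117572.
Merge one congruence at a time:
  Start: x ≡ 18 (mod 19).
  Combine with x ≡ 0 (mod 17); new modulus lcm = 323.
    Write x = 18 + 19·t and substitute into x ≡ 0 (mod 17): 19·t ≡ 0 − 18 = -18 (mod 17).
    Reduce coefficients mod 17: 2·t ≡ 16 (mod 17).
    The inverse of 2 mod 17 is 9 (since 2·9 = 18 = 1·17 + 1), so t ≡ 9·16 = 144 ≡ 8 (mod 17).
    Then x = 18 + 19·8 = 170, valid modulo lcm(19, 17) = 323: x ≡ 170 (mod 323).
  Combine with x ≡ 0 (mod 4); new modulus lcm = 1292.
    Write x = 170 + 323·t and substitute into x ≡ 0 (mod 4): 323·t ≡ 0 − 170 = -170 (mod 4).
    Reduce coefficients mod 4: 3·t ≡ 2 (mod 4).
    The inverse of 3 mod 4 is 3 (since 3·3 = 9 = 2·4 + 1), so t ≡ 3·2 = 6 ≡ 2 (mod 4).
    Then x = 170 + 323·2 = 816, valid modulo lcm(323, 4) = 1292: x ≡ 816 (mod 1292).
  Combine with x ≡ 5 (mod 7); new modulus lcm = 9044.
    Write x = 816 + 1292·t and substitute into x ≡ 5 (mod 7): 1292·t ≡ 5 − 816 = -811 (mod 7).
    Reduce coefficients mod 7: 4·t ≡ 1 (mod 7).
    The inverse of 4 mod 7 is 2 (since 4·2 = 8 = 1·7 + 1), so t ≡ 2·1 = 2 ≡ 2 (mod 7).
    Then x = 816 + 1292·2 = 3400, valid modulo lcm(1292, 7) = 9044: x ≡ 3400 (mod 9044).
  Combine with x ≡ 12 (mod 13); new modulus lcm = 117572.
    Write x = 3400 + 9044·t and substitute into x ≡ 12 (mod 13): 9044·t ≡ 12 − 3400 = -3388 (mod 13).
    Reduce coefficients mod 13: 9·t ≡ 5 (mod 13).
    The inverse of 9 mod 13 is 3 (since 9·3 = 27 = 2·13 + 1), so t ≡ 3·5 = 15 ≡ 2 (mod 13).
    Then x = 3400 + 9044·2 = 21488, valid modulo lcm(9044, 13) = 117572: x ≡ 21488 (mod 117572).
Verify against each original: 21488 mod 19 = 18, 21488 mod 17 = 0, 21488 mod 4 = 0, 21488 mod 7 = 5, 21488 mod 13 = 12.

x ≡ 21488 (mod 117572).


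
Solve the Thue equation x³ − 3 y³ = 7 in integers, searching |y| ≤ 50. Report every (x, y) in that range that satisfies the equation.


The equation is x³ - 3y³ = 7. For fixed y, x³ = 3·y³ + 7, so a solution requires the RHS to be a perfect cube.
Strategy: iterate y from -50 to 50, compute RHS = 3·y³ + 7, and check whether it is a (positive or negative) perfect cube.
Check small values of y:
  y = 0: RHS = 7 is not a perfect cube.
  y = 1: RHS = 10 is not a perfect cube.
  y = -1: RHS = 4 is not a perfect cube.
  y = 2: RHS = 31 is not a perfect cube.
  y = -2: RHS = -17 is not a perfect cube.
  y = 3: RHS = 88 is not a perfect cube.
  y = -3: RHS = -74 is not a perfect cube.
Continuing the search up to |y| = 50 finds no solutions either.
No (x, y) in the scanned range satisfies the equation.

No integer solutions with |y| ≤ 50.
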